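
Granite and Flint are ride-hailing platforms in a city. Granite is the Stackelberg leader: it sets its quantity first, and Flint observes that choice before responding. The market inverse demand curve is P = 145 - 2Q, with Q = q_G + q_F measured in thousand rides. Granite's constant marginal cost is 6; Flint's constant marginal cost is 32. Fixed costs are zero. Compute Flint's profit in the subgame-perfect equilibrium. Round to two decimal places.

116.28

The follower Flint best-responds to any q_G: π_F = (145 - 2Q)q_F - 32q_F.
Follower FOC: 113 - 2q_G - 4q_F = 0, so q_F(q_G) = (113 - 2q_G)/4.
Granite substitutes q_F(q_G) into its own profit: π_G = q_G(145 - 2q_G - (113 - 2q_G)/2) - 6q_G = (177/2 - q_G)q_G - 6q_G.
Leader FOC: 165/2 - 2q_G = 0, so q_G = 165/4.
Then q_F = (113 - 2·(165/4))/4 = 61/8.
Price P = 145 - 2·(391/8) = 189/4.
Flint's profit: (189/4 - 32)·(61/8) = 116.2813.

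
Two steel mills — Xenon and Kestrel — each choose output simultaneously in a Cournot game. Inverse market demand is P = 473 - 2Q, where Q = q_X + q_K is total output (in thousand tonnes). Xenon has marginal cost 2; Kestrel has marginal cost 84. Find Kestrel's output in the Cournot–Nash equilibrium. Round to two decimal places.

Xenon's profit: π_X = (473 - 2Q)q_X - (2q_X). Setting ∂π_X/∂q_X = 0: 471 - 4q_X - 2(q_K) = 0.
Kestrel's profit: π_K = (473 - 2Q)q_K - (84q_K). Setting ∂π_K/∂q_K = 0: 389 - 4q_K - 2(q_X) = 0.
Rearranging gives the reaction functions q_X = (471 - 2q_K)/4 and q_K = (389 - 2q_X)/4.
Substituting one into the other gives q_X = 553/6 and q_K = 307/6.

51.17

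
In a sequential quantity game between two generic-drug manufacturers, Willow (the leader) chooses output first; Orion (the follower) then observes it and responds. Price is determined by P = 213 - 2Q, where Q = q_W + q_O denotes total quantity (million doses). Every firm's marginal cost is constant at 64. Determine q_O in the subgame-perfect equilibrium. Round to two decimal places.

The follower Orion best-responds to any q_W: π_O = (213 - 2Q)q_O - 64q_O.
Follower FOC: 149 - 2q_W - 4q_O = 0, so q_O(q_W) = (149 - 2q_W)/4.
The leader anticipates this reaction. Substituting into P = 213 - 2Q gives P = 277/2 - q_W, so π_W = (277/2 - q_W)q_W - 64q_W.
Maximising: ∂π_W/∂q_W = 149/2 - 2q_W = 0, giving q_W = 149/4.
Then q_O = (149 - 2·(149/4))/4 = 149/8.

18.63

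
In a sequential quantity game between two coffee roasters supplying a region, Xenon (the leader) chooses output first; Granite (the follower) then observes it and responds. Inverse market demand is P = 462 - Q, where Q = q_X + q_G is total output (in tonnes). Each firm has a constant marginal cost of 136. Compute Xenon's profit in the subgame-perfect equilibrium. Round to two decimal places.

13284.50

The follower Granite best-responds to any q_X: π_G = (462 - Q)q_G - 136q_G.
Follower FOC: 326 - q_X - 2q_G = 0, so q_G(q_X) = (326 - q_X)/2.
Xenon substitutes q_G(q_X) into its own profit: π_X = q_X(462 - q_X - (326 - q_X)/2) - 136q_X = (299 - (1/2)q_X)q_X - 136q_X.
The leader's first-order condition 163 - q_X = 0 yields q_X = 163.
Then q_G = (326 - 163)/2 = 163/2.
Price P = 462 - 489/2 = 435/2.
Xenon's profit: (435/2 - 136)·163 = 13284.5000.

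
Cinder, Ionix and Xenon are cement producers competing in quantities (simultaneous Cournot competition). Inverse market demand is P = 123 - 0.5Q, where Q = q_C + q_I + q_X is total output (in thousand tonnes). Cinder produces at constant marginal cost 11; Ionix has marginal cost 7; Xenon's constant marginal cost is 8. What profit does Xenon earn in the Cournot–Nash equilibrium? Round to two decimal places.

Cinder's profit: π_C = (123 - 0.5Q)q_C - (11q_C). Setting ∂π_C/∂q_C = 0: 112 - q_C - (1/2)(q_I + q_X) = 0.
Ionix's profit: π_I = (123 - 0.5Q)q_I - (7q_I). Setting ∂π_I/∂q_I = 0: 116 - q_I - (1/2)(q_C + q_X) = 0.
Xenon's first-order condition: 115 - q_X - (1/2)(q_C + q_I) = 0.
Summing all 3 equations gives 343 − 2Q = 0, hence Q = 343/2.
Back-substituting: q_C = (112 − 343/4)/(1/2) = 105/2, q_I = (116 − 343/4)/(1/2) = 121/2, q_X = (115 − 343/4)/(1/2) = 117/2.
Price P = 123 - (1/2)·(343/2) = 149/4.
Xenon's profit: (149/4 - 8)·(117/2) = 1711.1250.

1711.13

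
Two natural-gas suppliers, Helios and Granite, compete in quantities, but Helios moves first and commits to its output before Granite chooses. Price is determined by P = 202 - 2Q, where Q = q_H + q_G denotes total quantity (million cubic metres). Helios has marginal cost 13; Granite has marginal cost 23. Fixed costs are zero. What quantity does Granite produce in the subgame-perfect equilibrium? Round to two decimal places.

Solve by backward induction. Given q_H, the follower Granite maximises π_G = (202 - 2q_H - 2q_G)q_G - 23q_G.
Follower FOC: 179 - 2q_H - 4q_G = 0, so q_G(q_H) = (179 - 2q_H)/4.
Helios substitutes q_G(q_H) into its own profit: π_H = q_H(202 - 2q_H - (179 - 2q_H)/2) - 13q_H = (225/2 - q_H)q_H - 13q_H.
The leader's first-order condition 199/2 - 2q_H = 0 yields q_H = 199/4.
Then q_G = (179 - 2·(199/4))/4 = 159/8.

19.88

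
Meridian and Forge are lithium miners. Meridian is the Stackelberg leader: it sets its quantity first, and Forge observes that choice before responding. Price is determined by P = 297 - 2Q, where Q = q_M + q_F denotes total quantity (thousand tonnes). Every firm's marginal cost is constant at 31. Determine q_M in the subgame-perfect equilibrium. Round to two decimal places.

The follower Forge best-responds to any q_M: π_F = (297 - 2Q)q_F - 31q_F.
∂π_F/∂q_F = 266 - 2q_M - 4q_F = 0 gives the reaction function q_F = (266 - 2q_M)/4.
The leader anticipates this reaction. Substituting into P = 297 - 2Q gives P = 164 - q_M, so π_M = (164 - q_M)q_M - 31q_M.
Maximising: ∂π_M/∂q_M = 133 - 2q_M = 0, giving q_M = 133/2.
Then q_F = (266 - 2·(133/2))/4 = 133/4.

66.50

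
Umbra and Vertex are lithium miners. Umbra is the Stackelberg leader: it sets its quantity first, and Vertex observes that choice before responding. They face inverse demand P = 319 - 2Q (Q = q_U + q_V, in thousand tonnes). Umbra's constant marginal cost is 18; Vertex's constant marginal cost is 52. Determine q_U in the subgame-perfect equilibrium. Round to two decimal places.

83.75

The follower Vertex best-responds to any q_U: π_V = (319 - 2Q)q_V - 52q_V.
Follower FOC: 267 - 2q_U - 4q_V = 0, so q_V(q_U) = (267 - 2q_U)/4.
Umbra substitutes q_V(q_U) into its own profit: π_U = q_U(319 - 2q_U - (267 - 2q_U)/2) - 18q_U = (371/2 - q_U)q_U - 18q_U.
The leader's first-order condition 335/2 - 2q_U = 0 yields q_U = 335/4.
Then q_V = (267 - 2·(335/4))/4 = 199/8.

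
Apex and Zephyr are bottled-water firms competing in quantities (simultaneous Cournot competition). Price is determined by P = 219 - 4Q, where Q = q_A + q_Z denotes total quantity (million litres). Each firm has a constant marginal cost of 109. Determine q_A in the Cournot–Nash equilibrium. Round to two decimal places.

9.17

A representative firm's profit is π_i = q_i(219 - 4Q) - 109q_i.
First-order condition (treating rivals' output as given): 110 - 8q_i - 4q_j = 0.
With identical firms every q_j equals q_i, so q_j = q_i and 110 = 12q_i, giving q_i = 55/6.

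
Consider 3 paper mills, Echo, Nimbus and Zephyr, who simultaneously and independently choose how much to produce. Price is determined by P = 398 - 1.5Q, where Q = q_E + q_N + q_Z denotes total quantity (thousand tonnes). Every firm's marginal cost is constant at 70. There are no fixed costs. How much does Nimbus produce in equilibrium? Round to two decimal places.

54.67

A representative firm's profit is π_i = q_i(398 - 1.5Q) - 70q_i.
Setting ∂π_i/∂q_i = 0 with rivals' quantities fixed: 328 - 3q_i - (3/2)·Σ_{j≠i} q_j = 0.
By symmetry each firm produces the same amount; substituting Σ_{j≠i} q_j = 2q_i yields q_i = 328/6 = 164/3.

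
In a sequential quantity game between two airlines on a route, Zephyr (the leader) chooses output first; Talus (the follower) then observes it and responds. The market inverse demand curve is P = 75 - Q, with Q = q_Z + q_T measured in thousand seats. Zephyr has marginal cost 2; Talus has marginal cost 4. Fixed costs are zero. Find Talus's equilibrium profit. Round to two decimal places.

280.56

The follower Talus best-responds to any q_Z: π_T = (75 - Q)q_T - 4q_T.
Setting the follower's marginal profit to zero, 71 - q_Z - 2q_T = 0, i.e. q_T = (71 - q_Z)/2.
The leader anticipates this reaction. Substituting into P = 75 - Q gives P = 79/2 - (1/2)q_Z, so π_Z = (79/2 - (1/2)q_Z)q_Z - 2q_Z.
Leader FOC: 75/2 - q_Z = 0, so q_Z = 75/2.
Then q_T = (71 - 75/2)/2 = 67/4.
Price P = 75 - 217/4 = 83/4.
Talus's profit: (83/4 - 4)·(67/4) = 280.5625.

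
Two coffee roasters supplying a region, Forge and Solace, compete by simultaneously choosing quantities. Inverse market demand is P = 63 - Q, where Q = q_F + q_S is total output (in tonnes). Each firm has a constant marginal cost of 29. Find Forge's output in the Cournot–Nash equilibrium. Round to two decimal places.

A representative firm's profit is π_i = q_i(63 - Q) - 29q_i.
Setting ∂π_i/∂q_i = 0 with rivals' quantities fixed: 34 - 2q_i - q_j = 0.
With identical firms every q_j equals q_i, so q_j = q_i and 34 = 3q_i, giving q_i = 34/3.

11.33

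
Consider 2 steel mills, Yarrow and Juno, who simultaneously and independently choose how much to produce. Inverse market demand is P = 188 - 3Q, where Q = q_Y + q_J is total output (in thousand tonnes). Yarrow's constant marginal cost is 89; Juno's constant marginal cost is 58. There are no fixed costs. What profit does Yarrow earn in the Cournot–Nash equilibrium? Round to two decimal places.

171.26

Yarrow's profit: π_Y = (188 - 3Q)q_Y - (89q_Y). Setting ∂π_Y/∂q_Y = 0: 99 - 6q_Y - 3(q_J) = 0.
Juno's profit: π_J = (188 - 3Q)q_J - (58q_J). Setting ∂π_J/∂q_J = 0: 130 - 6q_J - 3(q_Y) = 0.
Rearranging gives the reaction functions q_Y = (99 - 3q_J)/6 and q_J = (130 - 3q_Y)/6.
Solving the pair: q_Y = 68/9, q_J = 161/9.
Price P = 188 - 3·(229/9) = 335/3.
Yarrow's profit: (335/3 - 89)·(68/9) = 171.2593.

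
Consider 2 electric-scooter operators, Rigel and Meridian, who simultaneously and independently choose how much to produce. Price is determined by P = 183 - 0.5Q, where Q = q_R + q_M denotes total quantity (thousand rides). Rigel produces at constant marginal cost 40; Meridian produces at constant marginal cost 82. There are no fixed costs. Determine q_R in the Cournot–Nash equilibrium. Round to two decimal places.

123.33

Rigel's profit: π_R = (183 - 0.5Q)q_R - (40q_R). Setting ∂π_R/∂q_R = 0: 143 - q_R - (1/2)(q_M) = 0.
Meridian's first-order condition: 101 - q_M - (1/2)(q_R) = 0.
Best responses: q_R = (143 - (1/2)q_M), q_M = (101 - (1/2)q_R).
Solving the pair: q_R = 370/3, q_M = 118/3.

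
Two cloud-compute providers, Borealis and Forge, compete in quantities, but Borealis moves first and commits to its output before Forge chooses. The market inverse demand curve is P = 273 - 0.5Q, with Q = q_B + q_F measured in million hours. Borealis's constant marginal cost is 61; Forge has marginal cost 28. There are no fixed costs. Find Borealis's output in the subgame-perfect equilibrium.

179

The follower Forge best-responds to any q_B: π_F = (273 - 0.5Q)q_F - 28q_F.
Follower FOC: 245 - (1/2)q_B - q_F = 0, so q_F(q_B) = (245 - (1/2)q_B).
The leader anticipates this reaction. Substituting into P = 273 - 0.5Q gives P = 301/2 - (1/4)q_B, so π_B = (301/2 - (1/4)q_B)q_B - 61q_B.
Leader FOC: 179/2 - (1/2)q_B = 0, so q_B = 179.
Then q_F = (245 - (1/2)·179) = 311/2.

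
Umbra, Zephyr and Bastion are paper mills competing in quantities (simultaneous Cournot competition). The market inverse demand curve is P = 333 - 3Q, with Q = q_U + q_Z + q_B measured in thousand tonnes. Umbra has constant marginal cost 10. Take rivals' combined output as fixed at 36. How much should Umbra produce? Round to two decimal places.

35.83

With rivals' combined output fixed at 36, Umbra's profit is π_U = (333 - 3·36 - 3q_U)q_U - (10q_U) = (225 - 3q_U)q_U - (10q_U).
∂π_U/∂q_U = 215 - 6q_U = 0, so q_U = 215/6.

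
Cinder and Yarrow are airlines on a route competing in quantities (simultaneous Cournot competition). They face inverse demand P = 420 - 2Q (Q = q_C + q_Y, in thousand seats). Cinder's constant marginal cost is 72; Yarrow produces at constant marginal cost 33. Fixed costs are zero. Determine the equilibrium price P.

Cinder's profit: π_C = (420 - 2Q)q_C - (72q_C). Setting ∂π_C/∂q_C = 0: 348 - 4q_C - 2(q_Y) = 0.
Yarrow's profit: π_Y = (420 - 2Q)q_Y - (33q_Y). Setting ∂π_Y/∂q_Y = 0: 387 - 4q_Y - 2(q_C) = 0.
Best responses: q_C = (348 - 2q_Y)/4, q_Y = (387 - 2q_C)/4.
Substituting one into the other gives q_C = 103/2 and q_Y = 71.
Total output Q = 245/2, so price P = 420 - 2·(245/2) = 175.

175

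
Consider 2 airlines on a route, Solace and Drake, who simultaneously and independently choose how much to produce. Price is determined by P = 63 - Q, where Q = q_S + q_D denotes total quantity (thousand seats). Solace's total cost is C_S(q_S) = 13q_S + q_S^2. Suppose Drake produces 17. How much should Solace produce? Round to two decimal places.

With the rival's output fixed at 17, Solace's profit is π_S = (63 - 17 - q_S)q_S - (13q_S + q_S²) = (46 - q_S)q_S - (13q_S + q_S²).
∂π_S/∂q_S = 33 - 4q_S = 0, so q_S = 33/4.

8.25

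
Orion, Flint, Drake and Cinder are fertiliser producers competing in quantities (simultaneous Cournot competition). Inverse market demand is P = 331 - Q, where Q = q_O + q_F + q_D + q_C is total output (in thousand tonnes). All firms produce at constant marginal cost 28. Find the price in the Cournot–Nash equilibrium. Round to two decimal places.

A representative firm's profit is π_i = q_i(331 - Q) - 28q_i.
Setting ∂π_i/∂q_i = 0 with rivals' quantities fixed: 303 - 2q_i - Σ_{j≠i} q_j = 0.
With identical firms every q_j equals q_i, so Σ_{j≠i} q_j = 3q_i and 303 = 5q_i, giving q_i = 303/5.
Total output Q = 1212/5, so price P = 331 - 1212/5 = 443/5.

88.60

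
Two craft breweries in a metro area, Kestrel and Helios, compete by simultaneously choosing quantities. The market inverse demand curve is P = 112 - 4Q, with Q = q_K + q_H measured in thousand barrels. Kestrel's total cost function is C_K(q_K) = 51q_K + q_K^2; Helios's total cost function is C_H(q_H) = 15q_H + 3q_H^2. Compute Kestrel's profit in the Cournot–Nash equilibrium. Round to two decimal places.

Kestrel's profit: π_K = (112 - 4Q)q_K - (51q_K + q_K²). Setting ∂π_K/∂q_K = 0: 61 - 10q_K - 4(q_H) = 0.
Helios's profit: π_H = (112 - 4Q)q_H - (15q_H + 3q_H²). Setting ∂π_H/∂q_H = 0: 97 - 14q_H - 4(q_K) = 0.
Rearranging gives the reaction functions q_K = (61 - 4q_H)/10 and q_H = (97 - 4q_K)/14.
Solving the pair: q_K = 233/62, q_H = 363/62.
Price P = 112 - 4·(298/31) = 73.5484.
Kestrel's profit: 73.5484·(233/62) - 51·(233/62) - (233/62)² = 70.6152.

70.62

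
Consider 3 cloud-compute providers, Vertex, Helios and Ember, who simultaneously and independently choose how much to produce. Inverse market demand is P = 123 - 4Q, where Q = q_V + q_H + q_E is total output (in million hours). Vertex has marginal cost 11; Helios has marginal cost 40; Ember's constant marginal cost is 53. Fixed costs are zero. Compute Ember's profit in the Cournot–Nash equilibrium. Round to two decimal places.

3.52

Vertex's profit: π_V = (123 - 4Q)q_V - (11q_V). Setting ∂π_V/∂q_V = 0: 112 - 8q_V - 4(q_H + q_E) = 0.
Helios's first-order condition: 83 - 8q_H - 4(q_V + q_E) = 0.
Ember's profit: π_E = (123 - 4Q)q_E - (53q_E). Setting ∂π_E/∂q_E = 0: 70 - 8q_E - 4(q_V + q_H) = 0.
Adding the 3 conditions: 265 − 8Q − 8Q = 0, i.e. Q = 265/16.
Back-substituting: q_V = (112 − 265/4)/4 = 183/16, q_H = (83 − 265/4)/4 = 67/16, q_E = (70 − 265/4)/4 = 15/16.
Price P = 123 - 4·(265/16) = 227/4.
Ember's profit: (227/4 - 53)·(15/16) = 225/64.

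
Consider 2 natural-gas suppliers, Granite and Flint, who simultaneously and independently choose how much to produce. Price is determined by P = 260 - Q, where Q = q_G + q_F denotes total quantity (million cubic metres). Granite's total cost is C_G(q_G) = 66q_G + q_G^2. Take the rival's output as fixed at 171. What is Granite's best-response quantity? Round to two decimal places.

5.75

With the rival's output fixed at 171, Granite's profit is π_G = (260 - 171 - q_G)q_G - (66q_G + q_G²) = (89 - q_G)q_G - (66q_G + q_G²).
∂π_G/∂q_G = 23 - 4q_G = 0, so q_G = 23/4.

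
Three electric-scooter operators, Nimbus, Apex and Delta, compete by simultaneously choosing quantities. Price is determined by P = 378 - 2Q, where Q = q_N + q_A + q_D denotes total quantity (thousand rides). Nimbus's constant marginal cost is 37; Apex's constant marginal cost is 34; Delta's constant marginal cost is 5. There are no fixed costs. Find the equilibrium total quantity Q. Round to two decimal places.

132.25

Nimbus's profit: π_N = (378 - 2Q)q_N - (37q_N). Setting ∂π_N/∂q_N = 0: 341 - 4q_N - 2(q_A + q_D) = 0.
Apex's profit: π_A = (378 - 2Q)q_A - (34q_A). Setting ∂π_A/∂q_A = 0: 344 - 4q_A - 2(q_N + q_D) = 0.
Delta's first-order condition: 373 - 4q_D - 2(q_N + q_A) = 0.
Adding the 3 conditions: 1058 − 4Q − 4Q = 0, i.e. Q = 529/4.
Back-substituting: q_N = (341 − 529/2)/2 = 153/4, q_A = (344 − 529/2)/2 = 159/4, q_D = (373 − 529/2)/2 = 217/4.
Total output Q = 153/4 + 159/4 + 217/4 = 529/4.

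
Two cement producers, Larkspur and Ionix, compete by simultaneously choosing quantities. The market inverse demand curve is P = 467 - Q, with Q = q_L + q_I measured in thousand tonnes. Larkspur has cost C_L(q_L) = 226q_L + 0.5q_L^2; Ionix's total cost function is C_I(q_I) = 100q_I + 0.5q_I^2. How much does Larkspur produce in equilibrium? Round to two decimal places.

Larkspur's profit: π_L = (467 - Q)q_L - (226q_L + (1/2)q_L²). Setting ∂π_L/∂q_L = 0: 241 - 3q_L - (q_I) = 0.
Ionix's first-order condition: 367 - 3q_I - (q_L) = 0.
So q_L = (241 - q_I)/3 and q_I = (367 - q_L)/3.
Substituting one into the other gives q_L = 89/2 and q_I = 215/2.

44.50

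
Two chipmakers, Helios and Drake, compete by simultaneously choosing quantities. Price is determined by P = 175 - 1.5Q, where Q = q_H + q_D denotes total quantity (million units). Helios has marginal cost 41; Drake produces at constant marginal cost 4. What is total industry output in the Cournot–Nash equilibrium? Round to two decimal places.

67.78

Helios's profit: π_H = (175 - 1.5Q)q_H - (41q_H). Setting ∂π_H/∂q_H = 0: 134 - 3q_H - (3/2)(q_D) = 0.
Drake's profit: π_D = (175 - 1.5Q)q_D - (4q_D). Setting ∂π_D/∂q_D = 0: 171 - 3q_D - (3/2)(q_H) = 0.
So q_H = (134 - (3/2)q_D)/3 and q_D = (171 - (3/2)q_H)/3.
Substituting one into the other gives q_H = 194/9 and q_D = 416/9.
Total output Q = 194/9 + 416/9 = 610/9.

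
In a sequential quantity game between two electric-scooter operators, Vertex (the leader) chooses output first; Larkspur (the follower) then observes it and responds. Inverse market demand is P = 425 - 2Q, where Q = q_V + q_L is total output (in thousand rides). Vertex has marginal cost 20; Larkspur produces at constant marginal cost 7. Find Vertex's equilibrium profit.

9604

The follower Larkspur best-responds to any q_V: π_L = (425 - 2Q)q_L - 7q_L.
∂π_L/∂q_L = 418 - 2q_V - 4q_L = 0 gives the reaction function q_L = (418 - 2q_V)/4.
The leader anticipates this reaction. Substituting into P = 425 - 2Q gives P = 216 - q_V, so π_V = (216 - q_V)q_V - 20q_V.
Maximising: ∂π_V/∂q_V = 196 - 2q_V = 0, giving q_V = 98.
Then q_L = (418 - 2·98)/4 = 111/2.
Price P = 425 - 2·(307/2) = 118.
Vertex's profit: (118 - 20)·98 = 9604.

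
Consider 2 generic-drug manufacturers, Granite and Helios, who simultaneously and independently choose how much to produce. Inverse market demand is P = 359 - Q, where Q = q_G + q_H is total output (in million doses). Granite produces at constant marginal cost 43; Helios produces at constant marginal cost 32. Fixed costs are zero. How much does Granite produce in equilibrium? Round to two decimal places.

Granite's profit: π_G = (359 - Q)q_G - (43q_G). Setting ∂π_G/∂q_G = 0: 316 - 2q_G - (q_H) = 0.
Helios's first-order condition: 327 - 2q_H - (q_G) = 0.
Rearranging gives the reaction functions q_G = (316 - q_H)/2 and q_H = (327 - q_G)/2.
Solving the pair: q_G = 305/3, q_H = 338/3.

101.67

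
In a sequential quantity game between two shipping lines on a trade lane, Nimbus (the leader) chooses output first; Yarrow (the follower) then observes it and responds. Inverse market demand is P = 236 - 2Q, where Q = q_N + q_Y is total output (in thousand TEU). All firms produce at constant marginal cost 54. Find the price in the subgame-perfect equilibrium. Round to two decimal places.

Solve by backward induction. Given q_N, the follower Yarrow maximises π_Y = (236 - 2q_N - 2q_Y)q_Y - 54q_Y.
∂π_Y/∂q_Y = 182 - 2q_N - 4q_Y = 0 gives the reaction function q_Y = (182 - 2q_N)/4.
The leader anticipates this reaction. Substituting into P = 236 - 2Q gives P = 145 - q_N, so π_N = (145 - q_N)q_N - 54q_N.
Maximising: ∂π_N/∂q_N = 91 - 2q_N = 0, giving q_N = 91/2.
Then q_Y = (182 - 2·(91/2))/4 = 91/4.
Total output Q = 273/4, so price P = 236 - 2·(273/4) = 199/2.

99.50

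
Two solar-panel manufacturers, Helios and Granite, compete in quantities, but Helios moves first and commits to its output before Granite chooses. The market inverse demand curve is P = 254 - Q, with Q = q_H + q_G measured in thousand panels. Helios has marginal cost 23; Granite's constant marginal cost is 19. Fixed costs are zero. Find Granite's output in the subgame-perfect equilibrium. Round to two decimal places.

Solve by backward induction. Given q_H, the follower Granite maximises π_G = (254 - q_H - q_G)q_G - 19q_G.
Setting the follower's marginal profit to zero, 235 - q_H - 2q_G = 0, i.e. q_G = (235 - q_H)/2.
The leader anticipates this reaction. Substituting into P = 254 - Q gives P = 273/2 - (1/2)q_H, so π_H = (273/2 - (1/2)q_H)q_H - 23q_H.
Leader FOC: 227/2 - q_H = 0, so q_H = 227/2.
Then q_G = (235 - 227/2)/2 = 243/4.

60.75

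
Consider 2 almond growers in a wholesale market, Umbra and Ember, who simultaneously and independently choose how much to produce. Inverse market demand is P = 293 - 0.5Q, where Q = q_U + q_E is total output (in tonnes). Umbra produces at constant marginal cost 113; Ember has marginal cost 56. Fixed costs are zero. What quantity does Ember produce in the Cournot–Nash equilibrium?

Umbra's profit: π_U = (293 - 0.5Q)q_U - (113q_U). Setting ∂π_U/∂q_U = 0: 180 - q_U - (1/2)(q_E) = 0.
Ember's profit: π_E = (293 - 0.5Q)q_E - (56q_E). Setting ∂π_E/∂q_E = 0: 237 - q_E - (1/2)(q_U) = 0.
So q_U = (180 - (1/2)q_E) and q_E = (237 - (1/2)q_U).
Substituting one into the other gives q_U = 82 and q_E = 196.

196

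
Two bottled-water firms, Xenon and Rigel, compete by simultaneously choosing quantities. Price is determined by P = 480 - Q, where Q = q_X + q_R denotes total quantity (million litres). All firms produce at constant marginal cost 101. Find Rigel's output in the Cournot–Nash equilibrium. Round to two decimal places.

A representative firm's profit is π_i = q_i(480 - Q) - 101q_i.
First-order condition (treating rivals' output as given): 379 - 2q_i - q_j = 0.
With identical firms every q_j equals q_i, so q_j = q_i and 379 = 3q_i, giving q_i = 379/3.

126.33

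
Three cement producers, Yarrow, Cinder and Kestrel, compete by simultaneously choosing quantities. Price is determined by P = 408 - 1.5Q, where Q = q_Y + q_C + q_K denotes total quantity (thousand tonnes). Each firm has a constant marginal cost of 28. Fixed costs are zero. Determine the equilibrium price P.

123

A representative firm's profit is π_i = q_i(408 - 1.5Q) - 28q_i.
First-order condition (treating rivals' output as given): 380 - 3q_i - (3/2)·Σ_{j≠i} q_j = 0.
By symmetry each firm produces the same amount; substituting Σ_{j≠i} q_j = 2q_i yields q_i = 380/6 = 190/3.
Total output Q = 190, so price P = 408 - (3/2)·190 = 123.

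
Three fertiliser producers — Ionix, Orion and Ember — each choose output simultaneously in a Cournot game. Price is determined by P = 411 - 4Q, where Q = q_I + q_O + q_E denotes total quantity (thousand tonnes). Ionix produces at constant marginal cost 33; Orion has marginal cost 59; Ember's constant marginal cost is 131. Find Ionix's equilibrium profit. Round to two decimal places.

3937.56

Ionix's profit: π_I = (411 - 4Q)q_I - (33q_I). Setting ∂π_I/∂q_I = 0: 378 - 8q_I - 4(q_O + q_E) = 0.
Orion's profit: π_O = (411 - 4Q)q_O - (59q_O). Setting ∂π_O/∂q_O = 0: 352 - 8q_O - 4(q_I + q_E) = 0.
Ember's profit: π_E = (411 - 4Q)q_E - (131q_E). Setting ∂π_E/∂q_E = 0: 280 - 8q_E - 4(q_I + q_O) = 0.
Summing all 3 equations gives 1010 − 16Q = 0, hence Q = 505/8.
Back-substituting: q_I = (378 − 505/2)/4 = 251/8, q_O = (352 − 505/2)/4 = 199/8, q_E = (280 − 505/2)/4 = 55/8.
Price P = 411 - 4·(505/8) = 317/2.
Ionix's profit: (317/2 - 33)·(251/8) = 3937.5625.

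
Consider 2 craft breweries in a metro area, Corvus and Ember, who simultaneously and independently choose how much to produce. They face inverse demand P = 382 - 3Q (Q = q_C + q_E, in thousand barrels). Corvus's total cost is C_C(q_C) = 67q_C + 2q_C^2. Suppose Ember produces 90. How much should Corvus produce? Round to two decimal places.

With the rival's output fixed at 90, Corvus's profit is π_C = (382 - 3·90 - 3q_C)q_C - (67q_C + 2q_C²) = (112 - 3q_C)q_C - (67q_C + 2q_C²).
∂π_C/∂q_C = 45 - 10q_C = 0, so q_C = 9/2.

4.50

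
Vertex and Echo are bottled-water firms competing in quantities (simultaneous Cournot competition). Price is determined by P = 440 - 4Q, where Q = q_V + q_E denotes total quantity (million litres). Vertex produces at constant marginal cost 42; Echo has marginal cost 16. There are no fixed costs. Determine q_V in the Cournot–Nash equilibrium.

Vertex's profit: π_V = (440 - 4Q)q_V - (42q_V). Setting ∂π_V/∂q_V = 0: 398 - 8q_V - 4(q_E) = 0.
Echo's profit: π_E = (440 - 4Q)q_E - (16q_E). Setting ∂π_E/∂q_E = 0: 424 - 8q_E - 4(q_V) = 0.
So q_V = (398 - 4q_E)/8 and q_E = (424 - 4q_V)/8.
Solving the pair: q_V = 31, q_E = 75/2.

31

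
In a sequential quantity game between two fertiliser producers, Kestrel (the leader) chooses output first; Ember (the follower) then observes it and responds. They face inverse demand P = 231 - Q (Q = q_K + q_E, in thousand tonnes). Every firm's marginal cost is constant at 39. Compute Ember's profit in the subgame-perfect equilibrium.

2304

The follower Ember best-responds to any q_K: π_E = (231 - Q)q_E - 39q_E.
∂π_E/∂q_E = 192 - q_K - 2q_E = 0 gives the reaction function q_E = (192 - q_K)/2.
The leader anticipates this reaction. Substituting into P = 231 - Q gives P = 135 - (1/2)q_K, so π_K = (135 - (1/2)q_K)q_K - 39q_K.
Leader FOC: 96 - q_K = 0, so q_K = 96.
Then q_E = (192 - 96)/2 = 48.
Price P = 231 - 144 = 87.
Ember's profit: (87 - 39)·48 = 2304.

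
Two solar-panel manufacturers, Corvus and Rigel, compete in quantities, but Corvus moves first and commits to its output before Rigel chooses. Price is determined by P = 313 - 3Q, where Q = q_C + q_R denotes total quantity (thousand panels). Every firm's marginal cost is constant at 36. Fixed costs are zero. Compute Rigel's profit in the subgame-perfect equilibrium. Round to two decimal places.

Solve by backward induction. Given q_C, the follower Rigel maximises π_R = (313 - 3q_C - 3q_R)q_R - 36q_R.
Setting the follower's marginal profit to zero, 277 - 3q_C - 6q_R = 0, i.e. q_R = (277 - 3q_C)/6.
Corvus substitutes q_R(q_C) into its own profit: π_C = q_C(313 - 3q_C - (277 - 3q_C)/2) - 36q_C = (349/2 - (3/2)q_C)q_C - 36q_C.
Leader FOC: 277/2 - 3q_C = 0, so q_C = 277/6.
Then q_R = (277 - 3·(277/6))/6 = 277/12.
Price P = 313 - 3·(277/4) = 421/4.
Rigel's profit: (421/4 - 36)·(277/12) = 1598.5208.

1598.52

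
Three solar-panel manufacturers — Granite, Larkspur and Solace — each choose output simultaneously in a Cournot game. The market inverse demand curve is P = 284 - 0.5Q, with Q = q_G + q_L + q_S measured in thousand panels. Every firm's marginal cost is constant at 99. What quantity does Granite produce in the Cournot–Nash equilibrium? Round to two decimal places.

Each firm earns π_i = (284 - 0.5Q)q_i - 99q_i.
Setting ∂π_i/∂q_i = 0 with rivals' quantities fixed: 185 - q_i - (1/2)·Σ_{j≠i} q_j = 0.
With identical firms every q_j equals q_i, so Σ_{j≠i} q_j = 2q_i and 185 = 2q_i, giving q_i = 185/2.

92.50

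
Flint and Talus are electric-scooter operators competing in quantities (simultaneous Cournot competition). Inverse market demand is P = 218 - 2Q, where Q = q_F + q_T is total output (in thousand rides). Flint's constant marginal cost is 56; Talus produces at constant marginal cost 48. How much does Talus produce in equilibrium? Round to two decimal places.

29.67

Flint's profit: π_F = (218 - 2Q)q_F - (56q_F). Setting ∂π_F/∂q_F = 0: 162 - 4q_F - 2(q_T) = 0.
Talus's profit: π_T = (218 - 2Q)q_T - (48q_T). Setting ∂π_T/∂q_T = 0: 170 - 4q_T - 2(q_F) = 0.
Best responses: q_F = (162 - 2q_T)/4, q_T = (170 - 2q_F)/4.
Substituting one into the other gives q_F = 77/3 and q_T = 89/3.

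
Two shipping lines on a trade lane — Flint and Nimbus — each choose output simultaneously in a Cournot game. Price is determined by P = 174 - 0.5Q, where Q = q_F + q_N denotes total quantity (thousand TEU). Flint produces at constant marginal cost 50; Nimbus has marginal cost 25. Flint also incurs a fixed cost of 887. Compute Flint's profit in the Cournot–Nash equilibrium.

1291

Flint's profit: π_F = (174 - 0.5Q)q_F - (50q_F). Setting ∂π_F/∂q_F = 0: 124 - q_F - (1/2)(q_N) = 0.
Nimbus's first-order condition: 149 - q_N - (1/2)(q_F) = 0.
Rearranging gives the reaction functions q_F = (124 - (1/2)q_N) and q_N = (149 - (1/2)q_F).
Solving the pair: q_F = 66, q_N = 116.
Price P = 174 - (1/2)·182 = 83.
Flint's profit: (83 - 50)·66 - 887 = 1291.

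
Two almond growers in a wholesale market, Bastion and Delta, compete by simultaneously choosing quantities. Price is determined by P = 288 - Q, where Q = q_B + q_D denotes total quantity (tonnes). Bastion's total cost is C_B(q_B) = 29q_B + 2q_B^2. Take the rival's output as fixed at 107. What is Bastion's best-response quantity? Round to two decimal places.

With the rival's output fixed at 107, Bastion's profit is π_B = (288 - 107 - q_B)q_B - (29q_B + 2q_B²) = (181 - q_B)q_B - (29q_B + 2q_B²).
∂π_B/∂q_B = 152 - 6q_B = 0, so q_B = 76/3.

25.33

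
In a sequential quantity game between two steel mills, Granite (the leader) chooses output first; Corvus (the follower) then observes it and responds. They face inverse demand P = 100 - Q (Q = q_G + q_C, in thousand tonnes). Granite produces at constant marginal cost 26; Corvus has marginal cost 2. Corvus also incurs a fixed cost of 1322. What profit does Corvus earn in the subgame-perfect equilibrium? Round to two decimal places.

10.25

The follower Corvus best-responds to any q_G: π_C = (100 - Q)q_C - 2q_C.
∂π_C/∂q_C = 98 - q_G - 2q_C = 0 gives the reaction function q_C = (98 - q_G)/2.
The leader anticipates this reaction. Substituting into P = 100 - Q gives P = 51 - (1/2)q_G, so π_G = (51 - (1/2)q_G)q_G - 26q_G.
Leader FOC: 25 - q_G = 0, so q_G = 25.
Then q_C = (98 - 25)/2 = 73/2.
Price P = 100 - 123/2 = 77/2.
Corvus's profit: (77/2 - 2)·(73/2) - 1322 = 41/4.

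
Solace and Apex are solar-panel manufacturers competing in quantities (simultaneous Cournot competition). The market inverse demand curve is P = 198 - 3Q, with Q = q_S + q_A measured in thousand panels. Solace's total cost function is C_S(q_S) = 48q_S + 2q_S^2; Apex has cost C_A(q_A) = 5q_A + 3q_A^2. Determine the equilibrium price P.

125

Solace's profit: π_S = (198 - 3Q)q_S - (48q_S + 2q_S²). Setting ∂π_S/∂q_S = 0: 150 - 10q_S - 3(q_A) = 0.
Apex's first-order condition: 193 - 12q_A - 3(q_S) = 0.
Rearranging gives the reaction functions q_S = (150 - 3q_A)/10 and q_A = (193 - 3q_S)/12.
Solving the pair: q_S = 11, q_A = 40/3.
Total output Q = 73/3, so price P = 198 - 3·(73/3) = 125.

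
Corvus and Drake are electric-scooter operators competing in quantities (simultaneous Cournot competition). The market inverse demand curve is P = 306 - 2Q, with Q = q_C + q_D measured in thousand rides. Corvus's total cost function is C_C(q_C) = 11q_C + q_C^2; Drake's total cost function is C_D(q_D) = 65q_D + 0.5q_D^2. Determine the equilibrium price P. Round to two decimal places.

163.77

Corvus's profit: π_C = (306 - 2Q)q_C - (11q_C + q_C²). Setting ∂π_C/∂q_C = 0: 295 - 6q_C - 2(q_D) = 0.
Drake's profit: π_D = (306 - 2Q)q_D - (65q_D + (1/2)q_D²). Setting ∂π_D/∂q_D = 0: 241 - 5q_D - 2(q_C) = 0.
Rearranging gives the reaction functions q_C = (295 - 2q_D)/6 and q_D = (241 - 2q_C)/5.
Solving the pair: q_C = 993/26, q_D = 428/13.
Total output Q = 1849/26, so price P = 306 - 2·(1849/26) = 163.7692.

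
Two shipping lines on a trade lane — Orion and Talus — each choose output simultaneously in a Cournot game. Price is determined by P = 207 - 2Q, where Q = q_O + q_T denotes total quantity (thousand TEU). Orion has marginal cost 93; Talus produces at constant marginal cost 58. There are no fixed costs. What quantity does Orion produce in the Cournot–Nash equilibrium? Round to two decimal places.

Orion's profit: π_O = (207 - 2Q)q_O - (93q_O). Setting ∂π_O/∂q_O = 0: 114 - 4q_O - 2(q_T) = 0.
Talus's profit: π_T = (207 - 2Q)q_T - (58q_T). Setting ∂π_T/∂q_T = 0: 149 - 4q_T - 2(q_O) = 0.
Best responses: q_O = (114 - 2q_T)/4, q_T = (149 - 2q_O)/4.
Solving the pair: q_O = 79/6, q_T = 92/3.

13.17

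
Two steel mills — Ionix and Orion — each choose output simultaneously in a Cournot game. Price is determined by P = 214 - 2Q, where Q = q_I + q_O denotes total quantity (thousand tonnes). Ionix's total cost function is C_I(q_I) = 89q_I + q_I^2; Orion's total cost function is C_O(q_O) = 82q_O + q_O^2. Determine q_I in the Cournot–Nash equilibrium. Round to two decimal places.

15.19

Ionix's profit: π_I = (214 - 2Q)q_I - (89q_I + q_I²). Setting ∂π_I/∂q_I = 0: 125 - 6q_I - 2(q_O) = 0.
Orion's first-order condition: 132 - 6q_O - 2(q_I) = 0.
So q_I = (125 - 2q_O)/6 and q_O = (132 - 2q_I)/6.
Solving the pair: q_I = 243/16, q_O = 271/16.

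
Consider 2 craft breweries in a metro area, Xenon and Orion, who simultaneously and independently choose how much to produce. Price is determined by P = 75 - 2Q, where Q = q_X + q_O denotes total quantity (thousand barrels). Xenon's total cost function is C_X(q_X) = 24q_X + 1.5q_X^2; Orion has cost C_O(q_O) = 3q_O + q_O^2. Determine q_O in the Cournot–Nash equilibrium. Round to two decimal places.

10.58

Xenon's profit: π_X = (75 - 2Q)q_X - (24q_X + (3/2)q_X²). Setting ∂π_X/∂q_X = 0: 51 - 7q_X - 2(q_O) = 0.
Orion's profit: π_O = (75 - 2Q)q_O - (3q_O + q_O²). Setting ∂π_O/∂q_O = 0: 72 - 6q_O - 2(q_X) = 0.
Rearranging gives the reaction functions q_X = (51 - 2q_O)/7 and q_O = (72 - 2q_X)/6.
Substituting one into the other gives q_X = 81/19 and q_O = 201/19.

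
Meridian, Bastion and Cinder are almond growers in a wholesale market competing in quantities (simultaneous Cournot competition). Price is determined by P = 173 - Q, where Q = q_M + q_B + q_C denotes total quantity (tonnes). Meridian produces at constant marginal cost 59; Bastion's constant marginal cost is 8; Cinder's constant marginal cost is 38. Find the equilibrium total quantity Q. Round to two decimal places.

Meridian's profit: π_M = (173 - Q)q_M - (59q_M). Setting ∂π_M/∂q_M = 0: 114 - 2q_M - (q_B + q_C) = 0.
Bastion's first-order condition: 165 - 2q_B - (q_M + q_C) = 0.
Cinder's profit: π_C = (173 - Q)q_C - (38q_C). Setting ∂π_C/∂q_C = 0: 135 - 2q_C - (q_M + q_B) = 0.
Adding the 3 first-order conditions: 414 − 4Q = 0, so Q = 207/2.
Back-substituting: q_M = (114 − 207/2) = 21/2, q_B = (165 − 207/2) = 123/2, q_C = (135 − 207/2) = 63/2.
Total output Q = 21/2 + 123/2 + 63/2 = 207/2.

103.50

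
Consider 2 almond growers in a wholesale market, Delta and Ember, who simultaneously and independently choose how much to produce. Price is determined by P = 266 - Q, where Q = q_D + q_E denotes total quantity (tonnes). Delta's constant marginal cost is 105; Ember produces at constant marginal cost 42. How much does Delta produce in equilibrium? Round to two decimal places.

Delta's profit: π_D = (266 - Q)q_D - (105q_D). Setting ∂π_D/∂q_D = 0: 161 - 2q_D - (q_E) = 0.
Ember's first-order condition: 224 - 2q_E - (q_D) = 0.
Best responses: q_D = (161 - q_E)/2, q_E = (224 - q_D)/2.
Substituting one into the other gives q_D = 98/3 and q_E = 287/3.

32.67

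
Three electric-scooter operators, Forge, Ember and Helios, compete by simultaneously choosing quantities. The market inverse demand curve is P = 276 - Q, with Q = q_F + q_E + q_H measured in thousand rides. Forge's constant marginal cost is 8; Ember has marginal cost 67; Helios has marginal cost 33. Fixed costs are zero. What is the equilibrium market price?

96

Forge's profit: π_F = (276 - Q)q_F - (8q_F). Setting ∂π_F/∂q_F = 0: 268 - 2q_F - (q_E + q_H) = 0.
Ember's profit: π_E = (276 - Q)q_E - (67q_E). Setting ∂π_E/∂q_E = 0: 209 - 2q_E - (q_F + q_H) = 0.
Helios's profit: π_H = (276 - Q)q_H - (33q_H). Setting ∂π_H/∂q_H = 0: 243 - 2q_H - (q_F + q_E) = 0.
Summing all 3 equations gives 720 − 4Q = 0, hence Q = 180.
Back-substituting: q_F = (268 − 180) = 88, q_E = (209 − 180) = 29, q_H = (243 − 180) = 63.
Total output Q = 180, so price P = 276 - 180 = 96.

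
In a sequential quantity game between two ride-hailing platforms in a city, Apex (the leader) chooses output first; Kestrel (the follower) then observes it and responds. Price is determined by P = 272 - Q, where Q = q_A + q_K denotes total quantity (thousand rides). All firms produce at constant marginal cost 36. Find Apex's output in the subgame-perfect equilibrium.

Solve by backward induction. Given q_A, the follower Kestrel maximises π_K = (272 - q_A - q_K)q_K - 36q_K.
Follower FOC: 236 - q_A - 2q_K = 0, so q_K(q_A) = (236 - q_A)/2.
Apex substitutes q_K(q_A) into its own profit: π_A = q_A(272 - q_A - (236 - q_A)/2) - 36q_A = (154 - (1/2)q_A)q_A - 36q_A.
Maximising: ∂π_A/∂q_A = 118 - q_A = 0, giving q_A = 118.
Then q_K = (236 - 118)/2 = 59.

118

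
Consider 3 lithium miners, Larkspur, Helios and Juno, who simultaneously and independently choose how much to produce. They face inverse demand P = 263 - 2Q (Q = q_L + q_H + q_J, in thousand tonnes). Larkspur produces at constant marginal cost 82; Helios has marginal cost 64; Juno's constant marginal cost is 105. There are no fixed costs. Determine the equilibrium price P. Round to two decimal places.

128.50

Larkspur's profit: π_L = (263 - 2Q)q_L - (82q_L). Setting ∂π_L/∂q_L = 0: 181 - 4q_L - 2(q_H + q_J) = 0.
Helios's first-order condition: 199 - 4q_H - 2(q_L + q_J) = 0.
Juno's first-order condition: 158 - 4q_J - 2(q_L + q_H) = 0.
Adding the 3 first-order conditions: 538 − 8Q = 0, so Q = 269/4.
Back-substituting: q_L = (181 − 269/2)/2 = 93/4, q_H = (199 − 269/2)/2 = 129/4, q_J = (158 − 269/2)/2 = 47/4.
Total output Q = 269/4, so price P = 263 - 2·(269/4) = 257/2.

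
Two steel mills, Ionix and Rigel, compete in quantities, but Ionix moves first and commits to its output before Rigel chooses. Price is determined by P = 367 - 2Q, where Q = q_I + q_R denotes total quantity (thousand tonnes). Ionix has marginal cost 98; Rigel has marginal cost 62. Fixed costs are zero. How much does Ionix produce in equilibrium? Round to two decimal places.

Solve by backward induction. Given q_I, the follower Rigel maximises π_R = (367 - 2q_I - 2q_R)q_R - 62q_R.
Follower FOC: 305 - 2q_I - 4q_R = 0, so q_R(q_I) = (305 - 2q_I)/4.
The leader anticipates this reaction. Substituting into P = 367 - 2Q gives P = 429/2 - q_I, so π_I = (429/2 - q_I)q_I - 98q_I.
Maximising: ∂π_I/∂q_I = 233/2 - 2q_I = 0, giving q_I = 233/4.
Then q_R = (305 - 2·(233/4))/4 = 377/8.

58.25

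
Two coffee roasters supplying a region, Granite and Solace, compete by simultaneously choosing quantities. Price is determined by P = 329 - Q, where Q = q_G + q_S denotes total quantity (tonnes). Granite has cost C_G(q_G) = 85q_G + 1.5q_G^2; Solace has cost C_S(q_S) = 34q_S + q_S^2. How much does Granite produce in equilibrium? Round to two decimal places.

Granite's profit: π_G = (329 - Q)q_G - (85q_G + (3/2)q_G²). Setting ∂π_G/∂q_G = 0: 244 - 5q_G - (q_S) = 0.
Solace's first-order condition: 295 - 4q_S - (q_G) = 0.
Rearranging gives the reaction functions q_G = (244 - q_S)/5 and q_S = (295 - q_G)/4.
Solving the pair: q_G = 681/19, q_S = 1231/19.

35.84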